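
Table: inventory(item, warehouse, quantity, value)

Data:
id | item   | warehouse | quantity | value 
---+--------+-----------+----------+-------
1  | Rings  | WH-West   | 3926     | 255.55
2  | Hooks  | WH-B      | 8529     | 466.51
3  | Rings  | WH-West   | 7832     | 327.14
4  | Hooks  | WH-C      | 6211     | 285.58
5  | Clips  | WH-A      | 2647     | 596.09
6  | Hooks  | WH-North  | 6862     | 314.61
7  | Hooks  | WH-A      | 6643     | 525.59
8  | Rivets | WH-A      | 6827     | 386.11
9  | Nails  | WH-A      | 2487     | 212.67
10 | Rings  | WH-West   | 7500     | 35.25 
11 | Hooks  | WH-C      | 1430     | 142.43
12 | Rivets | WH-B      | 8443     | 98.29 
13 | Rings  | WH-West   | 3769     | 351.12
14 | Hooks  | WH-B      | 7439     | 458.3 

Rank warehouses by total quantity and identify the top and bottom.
SELECT warehouse, SUM(quantity)
FROM inventory
GROUP BY warehouse
ORDER BY SUM(quantity)

All groups:
  WH-North: 6862
  WH-C: 7641
  WH-A: 18604
  WH-West: 23027
  WH-B: 24411

Highest: WH-B (24411)
Lowest: WH-North (6862)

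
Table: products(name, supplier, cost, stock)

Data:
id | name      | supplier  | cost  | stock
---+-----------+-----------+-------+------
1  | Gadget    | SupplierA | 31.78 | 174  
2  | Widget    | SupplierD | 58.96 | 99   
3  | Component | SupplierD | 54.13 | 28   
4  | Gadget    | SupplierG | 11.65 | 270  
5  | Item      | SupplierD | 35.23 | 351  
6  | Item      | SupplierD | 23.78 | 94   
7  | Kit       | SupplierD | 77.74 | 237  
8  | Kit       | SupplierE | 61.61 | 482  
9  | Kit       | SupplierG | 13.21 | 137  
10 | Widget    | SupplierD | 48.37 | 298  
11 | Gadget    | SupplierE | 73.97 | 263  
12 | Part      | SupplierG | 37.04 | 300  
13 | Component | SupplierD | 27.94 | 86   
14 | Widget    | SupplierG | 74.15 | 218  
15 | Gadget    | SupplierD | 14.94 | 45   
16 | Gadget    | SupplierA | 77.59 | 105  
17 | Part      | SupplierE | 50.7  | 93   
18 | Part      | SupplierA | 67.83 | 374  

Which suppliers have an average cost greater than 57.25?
SELECT supplier, AVG(cost)
FROM products
GROUP BY supplier
HAVING AVG(cost) > 57.25

Result:
  SupplierA: avg=59.07
  SupplierE: avg=62.09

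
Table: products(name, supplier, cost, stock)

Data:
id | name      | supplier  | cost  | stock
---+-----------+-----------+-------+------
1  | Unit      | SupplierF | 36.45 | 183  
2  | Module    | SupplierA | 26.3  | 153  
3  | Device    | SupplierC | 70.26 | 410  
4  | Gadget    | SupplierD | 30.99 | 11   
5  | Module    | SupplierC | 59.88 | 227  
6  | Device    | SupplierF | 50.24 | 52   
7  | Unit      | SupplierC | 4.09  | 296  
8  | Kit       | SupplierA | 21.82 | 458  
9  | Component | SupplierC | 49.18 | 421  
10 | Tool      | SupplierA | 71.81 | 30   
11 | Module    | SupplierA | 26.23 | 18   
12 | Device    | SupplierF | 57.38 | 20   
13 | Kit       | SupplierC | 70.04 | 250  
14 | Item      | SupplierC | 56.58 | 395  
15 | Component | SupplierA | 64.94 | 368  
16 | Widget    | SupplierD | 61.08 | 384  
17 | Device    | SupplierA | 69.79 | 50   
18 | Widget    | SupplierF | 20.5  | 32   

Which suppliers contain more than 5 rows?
SELECT supplier, COUNT(*) as cnt
FROM products
GROUP BY supplier
HAVING COUNT(*) > 5

Result:
  SupplierA: 6
  SupplierC: 6

Note: HAVING filters groups after aggregation, WHERE filters rows before.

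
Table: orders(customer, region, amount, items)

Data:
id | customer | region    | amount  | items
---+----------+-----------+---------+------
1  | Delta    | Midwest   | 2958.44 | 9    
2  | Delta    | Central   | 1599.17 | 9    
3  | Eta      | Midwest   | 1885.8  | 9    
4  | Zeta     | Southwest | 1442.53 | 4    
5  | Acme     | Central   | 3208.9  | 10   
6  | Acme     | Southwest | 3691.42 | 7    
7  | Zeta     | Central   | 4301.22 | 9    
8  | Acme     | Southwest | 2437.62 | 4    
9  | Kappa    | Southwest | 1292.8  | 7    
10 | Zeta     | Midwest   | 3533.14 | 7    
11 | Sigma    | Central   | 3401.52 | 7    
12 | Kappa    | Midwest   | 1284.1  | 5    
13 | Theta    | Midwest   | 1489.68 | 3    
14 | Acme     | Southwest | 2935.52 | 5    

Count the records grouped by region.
SELECT region, COUNT(*) as count
FROM orders
GROUP BY region

Result:
  Central: 4
  Midwest: 5
  Southwest: 5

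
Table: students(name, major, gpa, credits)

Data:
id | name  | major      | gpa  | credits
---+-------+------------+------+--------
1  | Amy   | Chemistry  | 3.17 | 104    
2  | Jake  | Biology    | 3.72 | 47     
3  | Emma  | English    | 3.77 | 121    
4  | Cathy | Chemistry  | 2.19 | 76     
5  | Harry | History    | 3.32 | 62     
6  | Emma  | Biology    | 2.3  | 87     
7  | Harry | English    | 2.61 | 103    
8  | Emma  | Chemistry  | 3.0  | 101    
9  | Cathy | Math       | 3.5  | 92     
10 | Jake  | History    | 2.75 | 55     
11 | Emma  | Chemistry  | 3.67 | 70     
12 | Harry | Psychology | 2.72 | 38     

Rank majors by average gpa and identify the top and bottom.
SELECT major, AVG(gpa)
FROM students
GROUP BY major
ORDER BY AVG(gpa)

All groups:
  Psychology: 2.72
  Chemistry: 3.01
  Biology: 3.01
  History: 3.04
  English: 3.19
  Math: 3.50

Highest: Math (3.50)
Lowest: Psychology (2.72)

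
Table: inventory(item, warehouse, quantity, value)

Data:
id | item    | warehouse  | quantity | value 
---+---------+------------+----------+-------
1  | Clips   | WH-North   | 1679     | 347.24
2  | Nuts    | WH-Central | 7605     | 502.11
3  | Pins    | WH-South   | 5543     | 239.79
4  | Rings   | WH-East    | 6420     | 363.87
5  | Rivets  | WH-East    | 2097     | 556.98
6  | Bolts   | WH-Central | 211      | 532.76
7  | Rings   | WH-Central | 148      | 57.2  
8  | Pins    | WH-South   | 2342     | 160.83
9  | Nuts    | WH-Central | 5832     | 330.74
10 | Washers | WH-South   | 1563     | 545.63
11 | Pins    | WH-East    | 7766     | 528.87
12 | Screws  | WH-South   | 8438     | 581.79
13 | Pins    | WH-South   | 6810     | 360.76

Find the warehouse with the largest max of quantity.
SELECT warehouse, MAX(quantity) as val
FROM inventory
GROUP BY warehouse
ORDER BY val DESC
LIMIT 1

Result: WH-South with max(quantity) = 8438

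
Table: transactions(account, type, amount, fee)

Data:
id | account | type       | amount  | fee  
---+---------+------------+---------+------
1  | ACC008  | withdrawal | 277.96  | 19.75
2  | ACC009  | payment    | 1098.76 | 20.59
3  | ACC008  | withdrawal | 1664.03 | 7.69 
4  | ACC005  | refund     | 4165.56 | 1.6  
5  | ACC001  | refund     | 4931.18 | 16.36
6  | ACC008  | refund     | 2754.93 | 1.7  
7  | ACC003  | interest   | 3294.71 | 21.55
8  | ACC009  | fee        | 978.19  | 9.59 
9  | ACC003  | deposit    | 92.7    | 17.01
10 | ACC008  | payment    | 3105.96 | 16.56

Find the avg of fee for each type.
SELECT type, AVG(fee) as result
FROM transactions
GROUP BY type

Result:
  deposit: 17.01
  fee: 9.59
  interest: 21.55
  payment: 18.58
  refund: 6.55
  withdrawal: 13.72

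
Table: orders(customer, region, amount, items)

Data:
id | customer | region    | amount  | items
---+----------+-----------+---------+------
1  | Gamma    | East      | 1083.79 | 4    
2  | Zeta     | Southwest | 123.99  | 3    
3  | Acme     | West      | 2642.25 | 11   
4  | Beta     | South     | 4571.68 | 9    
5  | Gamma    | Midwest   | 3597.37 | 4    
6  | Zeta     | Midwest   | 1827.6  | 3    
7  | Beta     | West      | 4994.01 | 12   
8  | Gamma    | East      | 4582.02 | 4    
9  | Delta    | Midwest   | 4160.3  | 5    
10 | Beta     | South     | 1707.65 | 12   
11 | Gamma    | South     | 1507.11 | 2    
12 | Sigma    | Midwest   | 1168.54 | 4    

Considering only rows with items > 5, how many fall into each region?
SELECT region, COUNT(*)
FROM orders
WHERE items > 5
GROUP BY region

Note: WHERE filters rows before grouping.

Result:
  South: 2
  West: 2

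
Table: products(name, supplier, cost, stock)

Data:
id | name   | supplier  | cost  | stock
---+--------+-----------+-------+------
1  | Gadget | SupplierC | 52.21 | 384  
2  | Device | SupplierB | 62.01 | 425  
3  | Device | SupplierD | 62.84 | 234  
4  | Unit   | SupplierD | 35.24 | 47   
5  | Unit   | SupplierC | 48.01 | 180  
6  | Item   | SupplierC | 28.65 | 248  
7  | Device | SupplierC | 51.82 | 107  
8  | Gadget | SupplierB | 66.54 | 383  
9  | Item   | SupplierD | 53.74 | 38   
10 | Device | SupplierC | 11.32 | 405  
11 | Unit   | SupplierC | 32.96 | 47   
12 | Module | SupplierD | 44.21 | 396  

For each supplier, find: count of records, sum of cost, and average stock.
SELECT supplier,
       COUNT(*) as cnt,
       SUM(cost) as total_cost,
       AVG(stock) as avg_stock
FROM products
GROUP BY supplier

Result:
  SupplierB: 2 records, 128.55 total cost, 404.00 avg stock
  SupplierC: 6 records, 224.97 total cost, 228.50 avg stock
  SupplierD: 4 records, 196.03 total cost, 178.75 avg stock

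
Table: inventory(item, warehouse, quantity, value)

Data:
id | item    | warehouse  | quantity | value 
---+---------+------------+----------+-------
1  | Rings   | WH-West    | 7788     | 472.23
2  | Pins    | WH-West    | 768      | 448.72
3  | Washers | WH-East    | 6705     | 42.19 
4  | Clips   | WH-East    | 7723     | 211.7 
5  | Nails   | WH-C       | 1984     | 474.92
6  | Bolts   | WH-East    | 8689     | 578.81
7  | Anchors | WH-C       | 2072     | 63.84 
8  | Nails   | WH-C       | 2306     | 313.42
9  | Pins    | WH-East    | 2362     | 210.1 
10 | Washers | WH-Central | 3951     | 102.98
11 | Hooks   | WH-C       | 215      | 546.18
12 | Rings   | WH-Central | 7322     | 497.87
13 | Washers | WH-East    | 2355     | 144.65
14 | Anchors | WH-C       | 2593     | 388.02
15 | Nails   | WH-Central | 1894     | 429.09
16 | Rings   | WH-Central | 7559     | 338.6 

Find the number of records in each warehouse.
SELECT warehouse, COUNT(*) as count
FROM inventory
GROUP BY warehouse

Result:
  WH-C: 5
  WH-Central: 4
  WH-East: 5
  WH-West: 2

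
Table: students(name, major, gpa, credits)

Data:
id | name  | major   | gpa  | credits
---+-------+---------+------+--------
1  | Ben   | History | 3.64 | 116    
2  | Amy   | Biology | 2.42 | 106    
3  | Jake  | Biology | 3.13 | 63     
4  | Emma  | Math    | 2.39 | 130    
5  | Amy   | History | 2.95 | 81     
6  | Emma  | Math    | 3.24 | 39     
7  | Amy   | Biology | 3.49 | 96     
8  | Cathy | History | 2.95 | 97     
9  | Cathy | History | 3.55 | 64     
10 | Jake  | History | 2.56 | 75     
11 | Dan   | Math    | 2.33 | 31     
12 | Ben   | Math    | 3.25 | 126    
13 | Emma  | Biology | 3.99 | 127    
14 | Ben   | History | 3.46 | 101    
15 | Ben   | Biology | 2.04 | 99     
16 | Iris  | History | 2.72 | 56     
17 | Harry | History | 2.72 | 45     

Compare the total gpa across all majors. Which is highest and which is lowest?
SELECT major, SUM(gpa)
FROM students
GROUP BY major
ORDER BY SUM(gpa)

All groups:
  Math: 11.21
  Biology: 15.07
  History: 24.55

Highest: History (24.55)
Lowest: Math (11.21)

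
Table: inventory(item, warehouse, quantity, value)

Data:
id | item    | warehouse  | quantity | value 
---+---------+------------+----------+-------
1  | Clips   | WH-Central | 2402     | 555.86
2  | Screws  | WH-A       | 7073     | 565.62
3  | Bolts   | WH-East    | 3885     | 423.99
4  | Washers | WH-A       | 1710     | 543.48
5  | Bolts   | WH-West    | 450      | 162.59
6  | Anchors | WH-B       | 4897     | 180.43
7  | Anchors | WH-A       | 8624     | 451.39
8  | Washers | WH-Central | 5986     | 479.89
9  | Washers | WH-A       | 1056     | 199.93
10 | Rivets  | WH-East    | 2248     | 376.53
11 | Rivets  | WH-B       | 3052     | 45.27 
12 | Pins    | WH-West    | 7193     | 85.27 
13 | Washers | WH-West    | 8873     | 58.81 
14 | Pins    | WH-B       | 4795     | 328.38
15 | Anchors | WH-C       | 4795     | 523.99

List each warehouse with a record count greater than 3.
SELECT warehouse, COUNT(*) as cnt
FROM inventory
GROUP BY warehouse
HAVING COUNT(*) > 3

Result:
  WH-A: 4

Note: HAVING filters groups after aggregation, WHERE filters rows before.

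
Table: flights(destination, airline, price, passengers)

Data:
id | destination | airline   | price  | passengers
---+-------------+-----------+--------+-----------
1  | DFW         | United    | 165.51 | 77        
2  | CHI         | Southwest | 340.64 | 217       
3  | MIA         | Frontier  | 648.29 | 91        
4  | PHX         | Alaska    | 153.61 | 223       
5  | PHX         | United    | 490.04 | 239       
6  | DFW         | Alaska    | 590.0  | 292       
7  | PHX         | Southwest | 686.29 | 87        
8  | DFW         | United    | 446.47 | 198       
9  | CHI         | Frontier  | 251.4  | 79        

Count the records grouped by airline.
SELECT airline, COUNT(*) as count
FROM flights
GROUP BY airline

Result:
  Alaska: 2
  Frontier: 2
  Southwest: 2
  United: 3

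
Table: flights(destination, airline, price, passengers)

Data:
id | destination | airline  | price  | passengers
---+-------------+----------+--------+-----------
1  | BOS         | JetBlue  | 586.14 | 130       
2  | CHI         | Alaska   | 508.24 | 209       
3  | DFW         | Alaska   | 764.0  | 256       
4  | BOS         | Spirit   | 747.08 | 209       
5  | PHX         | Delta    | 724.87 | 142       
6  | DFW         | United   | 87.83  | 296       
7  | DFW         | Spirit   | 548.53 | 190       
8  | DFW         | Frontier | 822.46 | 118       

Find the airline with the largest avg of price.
SELECT airline, AVG(price) as val
FROM flights
GROUP BY airline
ORDER BY val DESC
LIMIT 1

Result: Frontier with avg(price) = 822.46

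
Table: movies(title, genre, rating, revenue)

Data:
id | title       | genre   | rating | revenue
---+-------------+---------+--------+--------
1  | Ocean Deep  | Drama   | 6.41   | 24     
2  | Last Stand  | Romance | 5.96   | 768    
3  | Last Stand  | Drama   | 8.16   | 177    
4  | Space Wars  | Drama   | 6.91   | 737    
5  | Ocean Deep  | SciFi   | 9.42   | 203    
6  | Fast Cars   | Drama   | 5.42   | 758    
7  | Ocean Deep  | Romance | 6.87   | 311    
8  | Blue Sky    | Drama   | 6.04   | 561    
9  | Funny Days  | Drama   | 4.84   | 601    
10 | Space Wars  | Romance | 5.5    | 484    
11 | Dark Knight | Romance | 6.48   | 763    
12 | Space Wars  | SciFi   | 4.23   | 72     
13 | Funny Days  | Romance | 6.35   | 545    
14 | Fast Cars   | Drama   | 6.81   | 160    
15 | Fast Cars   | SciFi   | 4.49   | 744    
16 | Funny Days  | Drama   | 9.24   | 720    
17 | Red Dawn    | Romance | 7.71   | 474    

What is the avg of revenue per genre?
SELECT genre, AVG(revenue) as result
FROM movies
GROUP BY genre

Result:
  Drama: 467.25
  Romance: 557.50
  SciFi: 339.67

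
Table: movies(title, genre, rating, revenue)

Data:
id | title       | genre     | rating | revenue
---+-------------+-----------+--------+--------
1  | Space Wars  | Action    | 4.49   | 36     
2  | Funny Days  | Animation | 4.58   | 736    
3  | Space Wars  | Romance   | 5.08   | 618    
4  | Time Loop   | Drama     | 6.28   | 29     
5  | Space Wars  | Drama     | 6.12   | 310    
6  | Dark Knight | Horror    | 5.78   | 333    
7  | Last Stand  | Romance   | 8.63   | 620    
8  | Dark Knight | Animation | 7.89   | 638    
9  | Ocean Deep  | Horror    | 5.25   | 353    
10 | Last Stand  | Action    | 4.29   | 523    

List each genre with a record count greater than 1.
SELECT genre, COUNT(*) as cnt
FROM movies
GROUP BY genre
HAVING COUNT(*) > 1

Result:
  Action: 2
  Animation: 2
  Drama: 2
  Horror: 2
  Romance: 2

Note: HAVING filters groups after aggregation, WHERE filters rows before.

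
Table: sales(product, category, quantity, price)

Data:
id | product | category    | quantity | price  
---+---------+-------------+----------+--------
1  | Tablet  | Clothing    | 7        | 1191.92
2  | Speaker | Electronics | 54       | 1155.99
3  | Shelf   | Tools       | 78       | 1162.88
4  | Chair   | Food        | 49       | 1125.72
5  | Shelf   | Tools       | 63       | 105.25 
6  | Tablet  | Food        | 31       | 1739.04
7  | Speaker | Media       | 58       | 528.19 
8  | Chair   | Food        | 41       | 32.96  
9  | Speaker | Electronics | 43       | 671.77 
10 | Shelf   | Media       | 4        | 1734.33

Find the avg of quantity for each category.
SELECT category, AVG(quantity) as result
FROM sales
GROUP BY category

Result:
  Clothing: 7.00
  Electronics: 48.50
  Food: 40.33
  Media: 31.00
  Tools: 70.50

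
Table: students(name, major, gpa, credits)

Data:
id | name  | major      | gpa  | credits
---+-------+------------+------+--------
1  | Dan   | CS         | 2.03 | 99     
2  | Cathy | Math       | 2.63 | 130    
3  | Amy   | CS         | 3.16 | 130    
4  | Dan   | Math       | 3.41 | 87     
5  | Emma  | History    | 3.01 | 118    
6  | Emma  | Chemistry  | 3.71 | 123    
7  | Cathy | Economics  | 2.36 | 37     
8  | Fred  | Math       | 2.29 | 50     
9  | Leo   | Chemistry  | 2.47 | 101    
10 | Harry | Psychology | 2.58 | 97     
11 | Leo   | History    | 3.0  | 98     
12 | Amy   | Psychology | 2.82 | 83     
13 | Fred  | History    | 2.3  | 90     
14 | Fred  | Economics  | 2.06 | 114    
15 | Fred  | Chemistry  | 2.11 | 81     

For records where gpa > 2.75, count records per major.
SELECT major, COUNT(*)
FROM students
WHERE gpa > 2.75
GROUP BY major

Note: WHERE filters rows before grouping.

Result:
  CS: 1
  Chemistry: 1
  History: 2
  Math: 1
  Psychology: 1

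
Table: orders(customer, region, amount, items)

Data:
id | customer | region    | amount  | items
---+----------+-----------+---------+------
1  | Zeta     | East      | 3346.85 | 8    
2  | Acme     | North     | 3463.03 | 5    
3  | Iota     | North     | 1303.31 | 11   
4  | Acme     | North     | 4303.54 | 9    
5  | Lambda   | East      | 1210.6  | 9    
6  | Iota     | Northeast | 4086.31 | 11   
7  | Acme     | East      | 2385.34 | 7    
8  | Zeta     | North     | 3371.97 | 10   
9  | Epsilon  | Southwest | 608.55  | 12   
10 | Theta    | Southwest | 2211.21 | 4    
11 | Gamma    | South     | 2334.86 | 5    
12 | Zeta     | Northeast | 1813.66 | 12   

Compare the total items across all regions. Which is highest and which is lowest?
SELECT region, SUM(items)
FROM orders
GROUP BY region
ORDER BY SUM(items)

All groups:
  South: 5
  Southwest: 16
  Northeast: 23
  East: 24
  North: 35

Highest: North (35)
Lowest: South (5)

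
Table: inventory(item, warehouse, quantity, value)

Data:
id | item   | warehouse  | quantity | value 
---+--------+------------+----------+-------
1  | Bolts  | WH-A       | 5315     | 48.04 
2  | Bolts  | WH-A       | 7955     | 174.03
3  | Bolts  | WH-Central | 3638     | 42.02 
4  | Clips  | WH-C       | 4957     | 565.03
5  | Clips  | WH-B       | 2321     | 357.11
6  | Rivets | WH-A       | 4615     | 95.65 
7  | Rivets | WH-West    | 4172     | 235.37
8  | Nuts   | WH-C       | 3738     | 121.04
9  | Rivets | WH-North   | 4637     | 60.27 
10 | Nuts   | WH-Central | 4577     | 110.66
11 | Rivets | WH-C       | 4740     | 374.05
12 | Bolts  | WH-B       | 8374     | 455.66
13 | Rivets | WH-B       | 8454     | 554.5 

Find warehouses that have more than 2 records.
SELECT warehouse, COUNT(*) as cnt
FROM inventory
GROUP BY warehouse
HAVING COUNT(*) > 2

Result:
  WH-A: 3
  WH-B: 3
  WH-C: 3

Note: HAVING filters groups after aggregation, WHERE filters rows before.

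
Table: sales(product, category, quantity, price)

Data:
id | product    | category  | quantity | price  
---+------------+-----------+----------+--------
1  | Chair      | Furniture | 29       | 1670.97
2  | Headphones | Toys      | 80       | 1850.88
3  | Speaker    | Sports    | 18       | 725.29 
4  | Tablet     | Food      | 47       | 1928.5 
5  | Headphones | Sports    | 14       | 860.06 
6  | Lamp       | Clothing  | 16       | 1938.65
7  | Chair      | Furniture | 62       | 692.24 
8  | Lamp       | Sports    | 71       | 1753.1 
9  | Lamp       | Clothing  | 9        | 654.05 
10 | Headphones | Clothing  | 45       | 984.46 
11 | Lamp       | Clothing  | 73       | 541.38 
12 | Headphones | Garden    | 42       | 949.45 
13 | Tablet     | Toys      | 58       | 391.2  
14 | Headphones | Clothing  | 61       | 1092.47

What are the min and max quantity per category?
SELECT category, MIN(quantity), MAX(quantity)
FROM sales
GROUP BY category

Result:
  Clothing: min=9, max=73
  Food: min=47, max=47
  Furniture: min=29, max=62
  Garden: min=42, max=42
  Sports: min=14, max=71
  Toys: min=58, max=80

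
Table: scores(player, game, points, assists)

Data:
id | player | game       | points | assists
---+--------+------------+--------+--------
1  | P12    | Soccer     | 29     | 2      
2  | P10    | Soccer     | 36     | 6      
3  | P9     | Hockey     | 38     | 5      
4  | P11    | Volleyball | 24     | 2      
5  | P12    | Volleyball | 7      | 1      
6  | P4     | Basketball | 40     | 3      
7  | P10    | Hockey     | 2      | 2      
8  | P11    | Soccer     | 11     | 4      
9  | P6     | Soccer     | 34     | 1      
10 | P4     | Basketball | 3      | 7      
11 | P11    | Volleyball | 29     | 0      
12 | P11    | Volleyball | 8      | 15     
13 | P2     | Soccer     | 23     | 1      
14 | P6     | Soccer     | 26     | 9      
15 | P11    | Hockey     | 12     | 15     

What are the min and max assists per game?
SELECT game, MIN(assists), MAX(assists)
FROM scores
GROUP BY game

Result:
  Basketball: min=3, max=7
  Hockey: min=2, max=15
  Soccer: min=1, max=9
  Volleyball: min=0, max=15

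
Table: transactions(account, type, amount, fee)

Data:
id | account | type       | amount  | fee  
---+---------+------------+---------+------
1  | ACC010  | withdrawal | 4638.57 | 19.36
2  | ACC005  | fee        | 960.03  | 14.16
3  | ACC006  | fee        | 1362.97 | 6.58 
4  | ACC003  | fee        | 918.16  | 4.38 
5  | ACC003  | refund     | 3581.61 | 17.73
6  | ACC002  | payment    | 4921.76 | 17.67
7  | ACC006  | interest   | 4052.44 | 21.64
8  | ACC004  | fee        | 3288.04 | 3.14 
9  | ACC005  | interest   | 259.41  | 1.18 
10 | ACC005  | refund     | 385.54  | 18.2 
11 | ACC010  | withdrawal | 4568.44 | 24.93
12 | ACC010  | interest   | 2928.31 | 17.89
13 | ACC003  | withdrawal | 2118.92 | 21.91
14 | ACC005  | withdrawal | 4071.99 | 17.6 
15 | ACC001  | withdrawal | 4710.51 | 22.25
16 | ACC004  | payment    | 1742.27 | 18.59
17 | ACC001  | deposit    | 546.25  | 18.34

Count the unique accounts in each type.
SELECT type, COUNT(DISTINCT account)
FROM transactions
GROUP BY type

Result:
  deposit: 1 distinct
  fee: 4 distinct
  interest: 3 distinct
  payment: 2 distinct
  refund: 2 distinct
  withdrawal: 4 distinct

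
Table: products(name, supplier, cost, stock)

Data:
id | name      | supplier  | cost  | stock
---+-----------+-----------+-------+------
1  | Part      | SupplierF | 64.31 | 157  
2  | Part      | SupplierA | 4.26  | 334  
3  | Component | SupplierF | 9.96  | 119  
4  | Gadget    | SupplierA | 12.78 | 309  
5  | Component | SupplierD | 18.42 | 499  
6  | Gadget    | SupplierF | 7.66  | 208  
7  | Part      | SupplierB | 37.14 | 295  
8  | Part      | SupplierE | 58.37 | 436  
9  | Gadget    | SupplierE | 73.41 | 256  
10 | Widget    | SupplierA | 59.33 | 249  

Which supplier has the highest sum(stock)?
SELECT supplier, SUM(stock) as val
FROM products
GROUP BY supplier
ORDER BY val DESC
LIMIT 1

Result: SupplierA with sum(stock) = 892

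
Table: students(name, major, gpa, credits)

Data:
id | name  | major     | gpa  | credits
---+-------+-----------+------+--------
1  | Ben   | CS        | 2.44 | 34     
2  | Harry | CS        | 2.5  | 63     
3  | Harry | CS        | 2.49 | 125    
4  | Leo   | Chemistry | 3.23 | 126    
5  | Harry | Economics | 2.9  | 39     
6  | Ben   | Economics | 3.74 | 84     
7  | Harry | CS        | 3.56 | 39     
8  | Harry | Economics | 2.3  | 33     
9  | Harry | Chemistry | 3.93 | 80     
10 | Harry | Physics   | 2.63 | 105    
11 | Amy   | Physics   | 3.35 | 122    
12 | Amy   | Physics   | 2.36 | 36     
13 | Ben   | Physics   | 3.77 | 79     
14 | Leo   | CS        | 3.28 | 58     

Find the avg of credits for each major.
SELECT major, AVG(credits) as result
FROM students
GROUP BY major

Result:
  CS: 63.80
  Chemistry: 103.00
  Economics: 52.00
  Physics: 85.50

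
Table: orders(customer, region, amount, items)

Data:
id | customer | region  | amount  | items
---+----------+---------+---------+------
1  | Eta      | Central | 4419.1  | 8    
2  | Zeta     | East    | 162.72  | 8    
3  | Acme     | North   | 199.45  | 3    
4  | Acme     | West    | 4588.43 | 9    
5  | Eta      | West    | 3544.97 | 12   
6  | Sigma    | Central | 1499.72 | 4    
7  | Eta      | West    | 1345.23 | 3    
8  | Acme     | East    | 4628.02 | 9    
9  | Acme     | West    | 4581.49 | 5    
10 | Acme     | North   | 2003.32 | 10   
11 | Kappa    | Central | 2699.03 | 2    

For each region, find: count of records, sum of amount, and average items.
SELECT region,
       COUNT(*) as cnt,
       SUM(amount) as total_amount,
       AVG(items) as avg_items
FROM orders
GROUP BY region

Result:
  Central: 3 records, 8617.85 total amount, 4.67 avg items
  East: 2 records, 4790.74 total amount, 8.50 avg items
  North: 2 records, 2202.77 total amount, 6.50 avg items
  West: 4 records, 14060.12 total amount, 7.25 avg items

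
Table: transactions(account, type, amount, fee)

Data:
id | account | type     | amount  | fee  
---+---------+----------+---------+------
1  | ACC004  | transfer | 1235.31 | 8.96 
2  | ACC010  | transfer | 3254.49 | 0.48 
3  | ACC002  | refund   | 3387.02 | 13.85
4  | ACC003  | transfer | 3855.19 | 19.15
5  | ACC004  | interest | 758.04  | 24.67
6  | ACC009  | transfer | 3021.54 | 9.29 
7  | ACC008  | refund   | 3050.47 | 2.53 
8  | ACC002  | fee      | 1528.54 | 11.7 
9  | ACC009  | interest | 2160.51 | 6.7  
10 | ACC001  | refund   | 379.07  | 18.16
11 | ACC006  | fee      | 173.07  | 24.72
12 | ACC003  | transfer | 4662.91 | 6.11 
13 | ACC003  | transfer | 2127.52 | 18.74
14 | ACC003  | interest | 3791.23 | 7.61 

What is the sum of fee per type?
SELECT type, SUM(fee) as result
FROM transactions
GROUP BY type

Result:
  fee: 36.42
  interest: 38.98
  refund: 34.54
  transfer: 62.73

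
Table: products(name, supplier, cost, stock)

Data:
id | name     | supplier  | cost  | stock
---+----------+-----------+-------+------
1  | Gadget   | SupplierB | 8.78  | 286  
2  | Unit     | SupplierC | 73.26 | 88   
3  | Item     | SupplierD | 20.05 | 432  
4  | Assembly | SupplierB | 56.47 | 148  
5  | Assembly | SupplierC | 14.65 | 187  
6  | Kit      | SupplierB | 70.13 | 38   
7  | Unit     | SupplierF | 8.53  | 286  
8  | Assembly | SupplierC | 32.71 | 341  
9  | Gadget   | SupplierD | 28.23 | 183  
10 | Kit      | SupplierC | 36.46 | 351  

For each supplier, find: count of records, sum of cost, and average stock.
SELECT supplier,
       COUNT(*) as cnt,
       SUM(cost) as total_cost,
       AVG(stock) as avg_stock
FROM products
GROUP BY supplier

Result:
  SupplierB: 3 records, 135.38 total cost, 157.33 avg stock
  SupplierC: 4 records, 157.08 total cost, 241.75 avg stock
  SupplierD: 2 records, 48.28 total cost, 307.50 avg stock
  SupplierF: 1 records, 8.53 total cost, 286.00 avg stock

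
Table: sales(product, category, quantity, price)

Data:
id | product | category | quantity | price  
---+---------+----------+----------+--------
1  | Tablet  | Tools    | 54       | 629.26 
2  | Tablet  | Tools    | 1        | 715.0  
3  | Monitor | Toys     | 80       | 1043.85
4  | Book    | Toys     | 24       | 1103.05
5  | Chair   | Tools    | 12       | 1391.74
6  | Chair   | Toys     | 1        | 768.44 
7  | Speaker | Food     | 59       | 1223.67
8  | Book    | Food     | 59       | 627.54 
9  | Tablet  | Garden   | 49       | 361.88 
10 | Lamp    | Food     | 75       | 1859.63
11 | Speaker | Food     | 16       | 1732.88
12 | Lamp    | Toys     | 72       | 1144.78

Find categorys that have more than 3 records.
SELECT category, COUNT(*) as cnt
FROM sales
GROUP BY category
HAVING COUNT(*) > 3

Result:
  Food: 4
  Toys: 4

Note: HAVING filters groups after aggregation, WHERE filters rows before.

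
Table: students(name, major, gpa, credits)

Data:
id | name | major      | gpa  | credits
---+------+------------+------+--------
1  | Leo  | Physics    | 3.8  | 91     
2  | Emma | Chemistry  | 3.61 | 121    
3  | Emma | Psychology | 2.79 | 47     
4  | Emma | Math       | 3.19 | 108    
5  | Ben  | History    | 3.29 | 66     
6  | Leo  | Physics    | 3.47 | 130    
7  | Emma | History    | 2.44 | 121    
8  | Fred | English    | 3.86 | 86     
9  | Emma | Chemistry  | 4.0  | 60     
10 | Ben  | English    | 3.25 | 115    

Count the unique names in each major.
SELECT major, COUNT(DISTINCT name)
FROM students
GROUP BY major

Result:
  Chemistry: 1 distinct
  English: 2 distinct
  History: 2 distinct
  Math: 1 distinct
  Physics: 1 distinct
  Psychology: 1 distinct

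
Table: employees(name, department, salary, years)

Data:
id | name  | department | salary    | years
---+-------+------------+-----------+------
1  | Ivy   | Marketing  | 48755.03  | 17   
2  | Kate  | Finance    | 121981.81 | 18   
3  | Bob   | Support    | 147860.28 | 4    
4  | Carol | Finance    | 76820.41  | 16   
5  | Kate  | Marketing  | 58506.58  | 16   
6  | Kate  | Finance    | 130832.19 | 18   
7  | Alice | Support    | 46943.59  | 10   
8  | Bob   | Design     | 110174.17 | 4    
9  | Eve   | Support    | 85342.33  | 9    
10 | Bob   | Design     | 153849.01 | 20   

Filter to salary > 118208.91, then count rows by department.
SELECT department, COUNT(*)
FROM employees
WHERE salary > 118208.91
GROUP BY department

Note: WHERE filters rows before grouping.

Result:
  Design: 1
  Finance: 2
  Support: 1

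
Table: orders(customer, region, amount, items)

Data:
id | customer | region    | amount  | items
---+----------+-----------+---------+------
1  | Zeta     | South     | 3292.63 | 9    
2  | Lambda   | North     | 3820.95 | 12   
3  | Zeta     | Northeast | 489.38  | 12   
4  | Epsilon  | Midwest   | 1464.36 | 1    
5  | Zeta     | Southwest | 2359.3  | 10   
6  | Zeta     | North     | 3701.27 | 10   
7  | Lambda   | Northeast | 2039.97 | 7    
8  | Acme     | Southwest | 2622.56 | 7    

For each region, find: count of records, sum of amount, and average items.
SELECT region,
       COUNT(*) as cnt,
       SUM(amount) as total_amount,
       AVG(items) as avg_items
FROM orders
GROUP BY region

Result:
  Midwest: 1 records, 1464.36 total amount, 1.00 avg items
  North: 2 records, 7522.22 total amount, 11.00 avg items
  Northeast: 2 records, 2529.35 total amount, 9.50 avg items
  South: 1 records, 3292.63 total amount, 9.00 avg items
  Southwest: 2 records, 4981.86 total amount, 8.50 avg items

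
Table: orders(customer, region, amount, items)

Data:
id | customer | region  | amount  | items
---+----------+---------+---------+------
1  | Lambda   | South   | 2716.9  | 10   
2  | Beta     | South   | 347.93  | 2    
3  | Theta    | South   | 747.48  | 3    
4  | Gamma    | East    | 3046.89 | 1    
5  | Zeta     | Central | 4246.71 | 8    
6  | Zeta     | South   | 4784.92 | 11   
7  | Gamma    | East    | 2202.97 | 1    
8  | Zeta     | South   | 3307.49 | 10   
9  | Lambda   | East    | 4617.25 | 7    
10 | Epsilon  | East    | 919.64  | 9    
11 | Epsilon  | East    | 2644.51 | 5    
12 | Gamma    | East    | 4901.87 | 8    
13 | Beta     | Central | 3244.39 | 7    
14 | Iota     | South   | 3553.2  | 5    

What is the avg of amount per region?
SELECT region, AVG(amount) as result
FROM orders
GROUP BY region

Result:
  Central: 3745.55
  East: 3055.52
  South: 2576.32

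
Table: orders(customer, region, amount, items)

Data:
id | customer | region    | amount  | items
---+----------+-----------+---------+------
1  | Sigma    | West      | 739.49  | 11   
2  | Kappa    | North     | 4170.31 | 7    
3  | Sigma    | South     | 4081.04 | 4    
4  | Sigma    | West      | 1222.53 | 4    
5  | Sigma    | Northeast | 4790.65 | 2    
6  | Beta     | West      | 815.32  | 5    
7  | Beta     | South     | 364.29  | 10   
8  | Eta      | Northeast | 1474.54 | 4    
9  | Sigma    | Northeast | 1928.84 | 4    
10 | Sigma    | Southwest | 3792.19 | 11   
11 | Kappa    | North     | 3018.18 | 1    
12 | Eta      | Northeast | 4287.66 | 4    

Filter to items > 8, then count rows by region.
SELECT region, COUNT(*)
FROM orders
WHERE items > 8
GROUP BY region

Note: WHERE filters rows before grouping.

Result:
  South: 1
  Southwest: 1
  West: 1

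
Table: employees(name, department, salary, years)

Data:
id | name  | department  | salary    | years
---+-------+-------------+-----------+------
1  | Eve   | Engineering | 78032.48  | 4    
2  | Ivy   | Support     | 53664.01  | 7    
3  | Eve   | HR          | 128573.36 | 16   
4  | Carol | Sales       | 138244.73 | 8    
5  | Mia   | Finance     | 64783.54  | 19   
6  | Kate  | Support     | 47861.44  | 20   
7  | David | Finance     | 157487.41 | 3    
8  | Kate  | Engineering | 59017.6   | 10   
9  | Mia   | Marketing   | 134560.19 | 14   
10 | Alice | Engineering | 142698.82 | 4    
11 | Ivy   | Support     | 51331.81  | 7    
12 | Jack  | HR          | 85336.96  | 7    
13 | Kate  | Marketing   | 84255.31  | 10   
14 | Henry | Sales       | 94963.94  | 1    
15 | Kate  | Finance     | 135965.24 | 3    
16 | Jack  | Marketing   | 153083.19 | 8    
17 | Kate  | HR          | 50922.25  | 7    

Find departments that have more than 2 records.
SELECT department, COUNT(*) as cnt
FROM employees
GROUP BY department
HAVING COUNT(*) > 2

Result:
  Engineering: 3
  Finance: 3
  HR: 3
  Marketing: 3
  Support: 3

Note: HAVING filters groups after aggregation, WHERE filters rows before.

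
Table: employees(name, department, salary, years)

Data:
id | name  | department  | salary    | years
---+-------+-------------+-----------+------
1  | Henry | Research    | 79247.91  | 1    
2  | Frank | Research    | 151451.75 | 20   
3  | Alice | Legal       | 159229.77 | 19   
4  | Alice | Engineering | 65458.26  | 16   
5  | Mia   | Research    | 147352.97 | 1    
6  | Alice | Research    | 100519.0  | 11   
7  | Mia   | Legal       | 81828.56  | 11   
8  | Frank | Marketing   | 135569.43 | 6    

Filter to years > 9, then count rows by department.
SELECT department, COUNT(*)
FROM employees
WHERE years > 9
GROUP BY department

Note: WHERE filters rows before grouping.

Result:
  Engineering: 1
  Legal: 2
  Research: 2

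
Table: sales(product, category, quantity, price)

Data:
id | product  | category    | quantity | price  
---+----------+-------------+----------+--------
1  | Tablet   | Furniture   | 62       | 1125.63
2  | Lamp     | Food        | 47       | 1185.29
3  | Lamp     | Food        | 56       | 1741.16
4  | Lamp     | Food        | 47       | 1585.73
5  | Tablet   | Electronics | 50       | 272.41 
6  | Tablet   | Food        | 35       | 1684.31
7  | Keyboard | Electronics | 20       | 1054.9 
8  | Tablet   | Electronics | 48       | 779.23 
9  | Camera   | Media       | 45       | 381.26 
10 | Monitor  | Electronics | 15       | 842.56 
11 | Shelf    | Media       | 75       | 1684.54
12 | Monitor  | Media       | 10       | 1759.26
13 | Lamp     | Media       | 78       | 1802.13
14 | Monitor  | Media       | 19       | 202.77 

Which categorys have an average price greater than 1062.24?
SELECT category, AVG(price)
FROM sales
GROUP BY category
HAVING AVG(price) > 1062.24

Result:
  Food: avg=1549.12
  Furniture: avg=1125.63
  Media: avg=1165.99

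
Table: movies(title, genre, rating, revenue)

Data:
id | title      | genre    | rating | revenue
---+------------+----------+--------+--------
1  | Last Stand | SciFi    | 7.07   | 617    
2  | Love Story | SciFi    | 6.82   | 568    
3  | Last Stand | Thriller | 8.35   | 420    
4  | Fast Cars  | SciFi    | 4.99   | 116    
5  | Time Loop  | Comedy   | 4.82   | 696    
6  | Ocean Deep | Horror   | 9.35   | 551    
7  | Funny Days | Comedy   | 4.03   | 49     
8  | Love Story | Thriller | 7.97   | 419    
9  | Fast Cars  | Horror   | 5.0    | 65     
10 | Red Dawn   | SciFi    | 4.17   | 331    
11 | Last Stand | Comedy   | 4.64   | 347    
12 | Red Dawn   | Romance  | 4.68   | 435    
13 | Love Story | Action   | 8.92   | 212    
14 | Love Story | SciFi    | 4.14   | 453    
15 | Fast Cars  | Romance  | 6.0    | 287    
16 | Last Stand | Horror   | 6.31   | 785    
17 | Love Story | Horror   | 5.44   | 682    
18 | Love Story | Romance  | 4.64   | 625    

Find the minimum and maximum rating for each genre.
SELECT genre, MIN(rating), MAX(rating)
FROM movies
GROUP BY genre

Result:
  Action: min=8.92, max=8.92
  Comedy: min=4.03, max=4.82
  Horror: min=5.00, max=9.35
  Romance: min=4.64, max=6.00
  SciFi: min=4.14, max=7.07
  Thriller: min=7.97, max=8.35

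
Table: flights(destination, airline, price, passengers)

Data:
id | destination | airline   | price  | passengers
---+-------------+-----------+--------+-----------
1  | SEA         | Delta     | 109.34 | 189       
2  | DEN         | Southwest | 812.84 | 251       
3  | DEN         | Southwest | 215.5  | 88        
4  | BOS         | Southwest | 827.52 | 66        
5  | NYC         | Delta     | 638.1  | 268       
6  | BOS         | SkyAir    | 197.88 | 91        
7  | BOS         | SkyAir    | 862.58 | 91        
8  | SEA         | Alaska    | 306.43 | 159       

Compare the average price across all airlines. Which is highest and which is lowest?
SELECT airline, AVG(price)
FROM flights
GROUP BY airline
ORDER BY AVG(price)

All groups:
  Alaska: 306.43
  Delta: 373.72
  SkyAir: 530.23
  Southwest: 618.62

Highest: Southwest (618.62)
Lowest: Alaska (306.43)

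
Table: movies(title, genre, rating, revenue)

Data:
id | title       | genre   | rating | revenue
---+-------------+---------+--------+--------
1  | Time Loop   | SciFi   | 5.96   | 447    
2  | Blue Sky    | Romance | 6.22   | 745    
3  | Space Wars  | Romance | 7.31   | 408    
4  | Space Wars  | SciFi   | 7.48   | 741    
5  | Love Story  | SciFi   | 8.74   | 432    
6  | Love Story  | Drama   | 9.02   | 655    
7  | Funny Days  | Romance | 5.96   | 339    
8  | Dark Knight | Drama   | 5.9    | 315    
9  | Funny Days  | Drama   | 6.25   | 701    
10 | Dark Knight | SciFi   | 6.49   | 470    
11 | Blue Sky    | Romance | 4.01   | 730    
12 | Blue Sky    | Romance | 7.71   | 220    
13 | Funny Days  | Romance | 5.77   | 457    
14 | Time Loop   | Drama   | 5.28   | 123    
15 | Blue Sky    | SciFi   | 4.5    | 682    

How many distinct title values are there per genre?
SELECT genre, COUNT(DISTINCT title)
FROM movies
GROUP BY genre

Result:
  Drama: 4 distinct
  Romance: 3 distinct
  SciFi: 5 distinct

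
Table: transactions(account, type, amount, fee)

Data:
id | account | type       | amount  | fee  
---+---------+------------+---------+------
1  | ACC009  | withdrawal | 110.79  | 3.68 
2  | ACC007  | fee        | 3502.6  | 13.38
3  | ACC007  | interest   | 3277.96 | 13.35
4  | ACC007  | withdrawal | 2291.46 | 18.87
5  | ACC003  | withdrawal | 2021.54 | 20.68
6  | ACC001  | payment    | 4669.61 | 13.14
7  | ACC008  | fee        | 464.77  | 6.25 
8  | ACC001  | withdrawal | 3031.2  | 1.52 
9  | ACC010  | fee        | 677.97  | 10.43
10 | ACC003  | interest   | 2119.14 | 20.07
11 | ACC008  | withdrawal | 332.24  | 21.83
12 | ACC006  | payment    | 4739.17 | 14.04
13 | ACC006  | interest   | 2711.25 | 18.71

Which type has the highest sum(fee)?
SELECT type, SUM(fee) as val
FROM transactions
GROUP BY type
ORDER BY val DESC
LIMIT 1

Result: withdrawal with sum(fee) = 66.58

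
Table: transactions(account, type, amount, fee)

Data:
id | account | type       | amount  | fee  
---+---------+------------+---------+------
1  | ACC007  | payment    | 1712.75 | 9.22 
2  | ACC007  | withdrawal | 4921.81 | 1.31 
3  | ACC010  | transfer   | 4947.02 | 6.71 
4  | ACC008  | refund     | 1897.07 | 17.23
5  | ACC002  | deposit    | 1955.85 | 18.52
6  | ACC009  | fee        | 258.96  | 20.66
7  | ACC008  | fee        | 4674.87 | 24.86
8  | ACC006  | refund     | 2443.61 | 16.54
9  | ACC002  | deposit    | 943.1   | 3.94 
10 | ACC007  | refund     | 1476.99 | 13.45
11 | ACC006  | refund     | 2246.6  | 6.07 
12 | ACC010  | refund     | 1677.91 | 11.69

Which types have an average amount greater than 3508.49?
SELECT type, AVG(amount)
FROM transactions
GROUP BY type
HAVING AVG(amount) > 3508.49

Result:
  transfer: avg=4947.02
  withdrawal: avg=4921.81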